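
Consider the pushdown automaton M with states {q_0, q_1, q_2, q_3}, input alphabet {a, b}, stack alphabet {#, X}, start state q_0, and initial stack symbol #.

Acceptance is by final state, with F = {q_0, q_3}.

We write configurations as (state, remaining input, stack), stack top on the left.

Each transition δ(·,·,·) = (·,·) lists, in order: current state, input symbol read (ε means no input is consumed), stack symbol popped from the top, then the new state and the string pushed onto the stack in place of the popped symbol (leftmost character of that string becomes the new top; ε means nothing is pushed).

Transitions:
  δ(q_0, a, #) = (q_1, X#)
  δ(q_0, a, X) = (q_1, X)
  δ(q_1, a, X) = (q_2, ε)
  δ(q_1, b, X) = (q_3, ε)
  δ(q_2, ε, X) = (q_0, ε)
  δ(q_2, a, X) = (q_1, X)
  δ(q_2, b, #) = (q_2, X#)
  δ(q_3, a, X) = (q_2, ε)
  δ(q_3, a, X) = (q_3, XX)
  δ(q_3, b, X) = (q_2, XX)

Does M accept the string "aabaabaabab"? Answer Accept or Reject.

One accepting computation: (q_0, aabaabaabab, #) ⊢ (q_1, abaabaabab, X#) ⊢ (q_2, baabaabab, #) ⊢ (q_2, aabaabab, X#) ⊢ (q_1, abaabab, X#) ⊢ (q_2, baabab, #) ⊢ (q_2, aabab, X#) ⊢ (q_1, abab, X#) ⊢ (q_2, bab, #) ⊢ (q_2, ab, X#) ⊢ (q_1, b, X#) ⊢ (q_3, ε, #)
All input consumed and state q_3 ∈ F.

Accept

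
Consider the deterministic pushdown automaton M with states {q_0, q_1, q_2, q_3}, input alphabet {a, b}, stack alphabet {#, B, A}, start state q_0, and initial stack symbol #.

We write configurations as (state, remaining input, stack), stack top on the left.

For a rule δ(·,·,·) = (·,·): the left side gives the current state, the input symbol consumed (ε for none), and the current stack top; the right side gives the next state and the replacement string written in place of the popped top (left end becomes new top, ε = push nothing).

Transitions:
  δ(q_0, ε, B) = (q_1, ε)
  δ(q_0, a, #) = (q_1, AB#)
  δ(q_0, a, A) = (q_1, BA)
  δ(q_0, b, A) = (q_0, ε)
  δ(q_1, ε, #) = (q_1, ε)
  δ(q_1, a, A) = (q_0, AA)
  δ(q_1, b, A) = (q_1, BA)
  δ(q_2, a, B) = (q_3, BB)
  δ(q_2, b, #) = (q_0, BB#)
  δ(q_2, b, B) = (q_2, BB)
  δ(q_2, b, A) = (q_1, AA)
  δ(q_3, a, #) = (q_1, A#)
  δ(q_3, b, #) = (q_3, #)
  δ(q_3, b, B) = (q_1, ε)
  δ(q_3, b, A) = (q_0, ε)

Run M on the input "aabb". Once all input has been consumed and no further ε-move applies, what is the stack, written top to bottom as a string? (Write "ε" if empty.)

(q_0, aabb, #)
  read a, top #: go to q_1, push AB# → (q_1, abb, AB#)
  read a, top A: go to q_0, push AA → (q_0, bb, AAB#)
  read b, top A: go to q_0, push ε → (q_0, b, AB#)
  read b, top A: go to q_0, push ε → (q_0, ε, B#)
  ε-move, top B: go to q_1, push ε → (q_1, ε, #)
  ε-move, top #: go to q_1, push ε → (q_1, ε, ε)
All input consumed in state q_1 with stack ε.

ε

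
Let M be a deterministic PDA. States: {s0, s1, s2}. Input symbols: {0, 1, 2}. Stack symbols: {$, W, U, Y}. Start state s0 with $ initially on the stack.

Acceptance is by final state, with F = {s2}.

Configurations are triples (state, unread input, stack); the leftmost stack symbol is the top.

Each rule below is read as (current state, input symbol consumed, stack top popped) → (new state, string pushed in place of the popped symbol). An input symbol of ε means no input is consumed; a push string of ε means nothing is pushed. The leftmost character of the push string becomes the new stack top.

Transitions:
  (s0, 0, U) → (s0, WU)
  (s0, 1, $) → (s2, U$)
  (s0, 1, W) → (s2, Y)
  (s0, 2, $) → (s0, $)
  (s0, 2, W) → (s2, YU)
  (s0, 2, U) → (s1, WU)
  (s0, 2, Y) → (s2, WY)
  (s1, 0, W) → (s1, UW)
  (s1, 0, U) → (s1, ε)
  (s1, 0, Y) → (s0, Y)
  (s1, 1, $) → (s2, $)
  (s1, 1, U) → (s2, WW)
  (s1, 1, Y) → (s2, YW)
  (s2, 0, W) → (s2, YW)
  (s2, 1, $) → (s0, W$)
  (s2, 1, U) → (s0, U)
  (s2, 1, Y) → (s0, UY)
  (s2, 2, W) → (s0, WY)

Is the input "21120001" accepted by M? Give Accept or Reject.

(s0, 21120001, $)
  read 2, top $: go to s0, push $ → (s0, 1120001, $)
  read 1, top $: go to s2, push U$ → (s2, 120001, U$)
  read 1, top U: go to s0, push U → (s0, 20001, U$)
  read 2, top U: go to s1, push WU → (s1, 0001, WU$)
  read 0, top W: go to s1, push UW → (s1, 001, UWU$)
  read 0, top U: go to s1, push ε → (s1, 01, WU$)
  read 0, top W: go to s1, push UW → (s1, 1, UWU$)
  read 1, top U: go to s2, push WW → (s2, ε, WWWU$)
All input consumed; state s2 ∈ F.

Accept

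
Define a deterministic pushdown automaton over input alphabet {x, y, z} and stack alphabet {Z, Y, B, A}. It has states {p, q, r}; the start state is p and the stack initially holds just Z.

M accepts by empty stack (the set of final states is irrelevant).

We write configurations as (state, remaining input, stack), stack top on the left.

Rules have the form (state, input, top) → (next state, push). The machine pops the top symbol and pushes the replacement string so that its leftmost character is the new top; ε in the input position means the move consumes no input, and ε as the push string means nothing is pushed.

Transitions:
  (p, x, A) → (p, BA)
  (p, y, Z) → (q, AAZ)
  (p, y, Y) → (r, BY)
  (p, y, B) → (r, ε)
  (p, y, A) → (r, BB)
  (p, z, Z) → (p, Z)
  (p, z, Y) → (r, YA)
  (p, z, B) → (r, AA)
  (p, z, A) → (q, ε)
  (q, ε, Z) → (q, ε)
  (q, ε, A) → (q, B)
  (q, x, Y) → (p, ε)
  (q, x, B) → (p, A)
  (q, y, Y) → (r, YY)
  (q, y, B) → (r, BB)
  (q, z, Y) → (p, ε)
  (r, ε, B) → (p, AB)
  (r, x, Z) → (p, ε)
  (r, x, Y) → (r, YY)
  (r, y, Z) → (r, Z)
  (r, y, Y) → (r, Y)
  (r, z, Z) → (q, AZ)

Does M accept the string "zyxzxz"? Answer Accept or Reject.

Accept

(p, zyxzxz, Z)
  read z, top Z: go to p, push Z → (p, yxzxz, Z)
  read y, top Z: go to q, push AAZ → (q, xzxz, AAZ)
  ε-move, top A: go to q, push B → (q, xzxz, BAZ)
  read x, top B: go to p, push A → (p, zxz, AAZ)
  read z, top A: go to q, push ε → (q, xz, AZ)
  ε-move, top A: go to q, push B → (q, xz, BZ)
  read x, top B: go to p, push A → (p, z, AZ)
  read z, top A: go to q, push ε → (q, ε, Z)
  ε-move, top Z: go to q, push ε → (q, ε, ε)
All input consumed and the stack is empty.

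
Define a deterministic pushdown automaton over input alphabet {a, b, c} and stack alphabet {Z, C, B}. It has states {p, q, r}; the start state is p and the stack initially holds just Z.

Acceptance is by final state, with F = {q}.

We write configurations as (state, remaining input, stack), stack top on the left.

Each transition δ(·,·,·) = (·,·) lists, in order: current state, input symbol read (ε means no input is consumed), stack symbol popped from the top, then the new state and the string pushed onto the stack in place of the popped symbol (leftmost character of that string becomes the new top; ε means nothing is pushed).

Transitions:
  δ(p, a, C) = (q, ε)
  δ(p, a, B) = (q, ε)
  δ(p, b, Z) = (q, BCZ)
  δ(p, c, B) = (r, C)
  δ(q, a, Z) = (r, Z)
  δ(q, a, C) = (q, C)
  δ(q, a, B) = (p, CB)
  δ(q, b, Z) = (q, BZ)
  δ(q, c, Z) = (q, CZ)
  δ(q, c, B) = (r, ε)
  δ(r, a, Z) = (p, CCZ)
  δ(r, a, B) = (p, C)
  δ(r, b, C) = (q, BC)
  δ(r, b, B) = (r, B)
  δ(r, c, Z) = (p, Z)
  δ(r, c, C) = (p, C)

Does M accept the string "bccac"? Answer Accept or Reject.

(p, bccac, Z)
  read b, top Z: go to q, push BCZ → (q, ccac, BCZ)
  read c, top B: go to r, push ε → (r, cac, CZ)
  read c, top C: go to p, push C → (p, ac, CZ)
  read a, top C: go to q, push ε → (q, c, Z)
  read c, top Z: go to q, push CZ → (q, ε, CZ)
All input consumed; state q ∈ F.

Accept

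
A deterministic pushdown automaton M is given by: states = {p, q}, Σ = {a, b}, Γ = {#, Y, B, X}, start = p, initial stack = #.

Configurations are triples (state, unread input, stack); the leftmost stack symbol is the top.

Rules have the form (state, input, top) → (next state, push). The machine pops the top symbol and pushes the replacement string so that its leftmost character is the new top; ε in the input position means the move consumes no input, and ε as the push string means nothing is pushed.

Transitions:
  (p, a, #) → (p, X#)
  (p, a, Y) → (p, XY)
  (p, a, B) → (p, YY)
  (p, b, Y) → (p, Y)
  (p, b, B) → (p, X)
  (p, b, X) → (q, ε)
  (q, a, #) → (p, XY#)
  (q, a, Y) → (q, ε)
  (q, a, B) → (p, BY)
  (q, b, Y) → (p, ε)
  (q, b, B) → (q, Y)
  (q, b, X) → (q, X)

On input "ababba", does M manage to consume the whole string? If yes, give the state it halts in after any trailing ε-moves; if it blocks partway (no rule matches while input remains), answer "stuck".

(p, ababba, #)
  read a, top #: go to p, push X# → (p, babba, X#)
  read b, top X: go to q, push ε → (q, abba, #)
  read a, top #: go to p, push XY# → (p, bba, XY#)
  read b, top X: go to q, push ε → (q, ba, Y#)
  read b, top Y: go to p, push ε → (p, a, #)
  read a, top #: go to p, push X# → (p, ε, X#)
All input consumed; M is in state p.

p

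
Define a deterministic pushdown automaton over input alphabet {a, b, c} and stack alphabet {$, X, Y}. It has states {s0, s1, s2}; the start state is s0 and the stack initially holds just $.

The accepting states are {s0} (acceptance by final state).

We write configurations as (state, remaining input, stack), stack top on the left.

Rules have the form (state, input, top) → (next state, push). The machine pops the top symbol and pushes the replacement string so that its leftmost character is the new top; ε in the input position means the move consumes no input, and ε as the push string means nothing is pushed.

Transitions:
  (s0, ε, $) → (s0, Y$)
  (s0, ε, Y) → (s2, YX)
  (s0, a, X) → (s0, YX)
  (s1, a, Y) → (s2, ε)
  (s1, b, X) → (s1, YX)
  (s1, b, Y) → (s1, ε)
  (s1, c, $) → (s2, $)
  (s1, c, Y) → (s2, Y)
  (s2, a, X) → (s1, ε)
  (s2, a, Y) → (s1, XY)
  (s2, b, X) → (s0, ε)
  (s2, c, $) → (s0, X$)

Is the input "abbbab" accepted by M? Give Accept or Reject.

(s0, abbbab, $) ⊢ (s0, abbbab, Y$) ⊢ (s2, abbbab, YX$) ⊢ (s1, bbbab, XYX$) ⊢ (s1, bbab, YXYX$) ⊢ (s1, bab, XYX$) ⊢ (s1, ab, YXYX$) ⊢ (s2, b, XYX$) ⊢ (s0, ε, YX$)
All input consumed; state s0 ∈ F.

Accept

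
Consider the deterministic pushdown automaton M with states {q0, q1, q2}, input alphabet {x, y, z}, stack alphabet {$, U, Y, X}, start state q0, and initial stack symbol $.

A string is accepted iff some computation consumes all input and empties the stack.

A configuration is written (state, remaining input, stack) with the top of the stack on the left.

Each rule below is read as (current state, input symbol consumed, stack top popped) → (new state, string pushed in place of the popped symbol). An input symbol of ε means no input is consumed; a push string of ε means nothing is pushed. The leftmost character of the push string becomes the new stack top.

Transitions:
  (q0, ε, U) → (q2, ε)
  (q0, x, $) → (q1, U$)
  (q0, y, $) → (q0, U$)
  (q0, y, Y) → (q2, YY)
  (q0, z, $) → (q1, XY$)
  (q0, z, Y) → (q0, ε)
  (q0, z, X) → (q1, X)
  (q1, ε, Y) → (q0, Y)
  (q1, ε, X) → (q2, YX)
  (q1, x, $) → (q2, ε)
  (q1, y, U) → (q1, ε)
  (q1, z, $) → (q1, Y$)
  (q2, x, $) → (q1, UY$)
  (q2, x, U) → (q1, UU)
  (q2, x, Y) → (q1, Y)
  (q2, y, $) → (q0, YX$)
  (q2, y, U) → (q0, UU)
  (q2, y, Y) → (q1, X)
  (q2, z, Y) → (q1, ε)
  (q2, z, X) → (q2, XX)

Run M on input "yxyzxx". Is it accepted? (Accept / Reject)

(q0, yxyzxx, $)
  read y, top $: go to q0, push U$ → (q0, xyzxx, U$)
  ε-move, top U: go to q2, push ε → (q2, xyzxx, $)
  read x, top $: go to q1, push UY$ → (q1, yzxx, UY$)
  read y, top U: go to q1, push ε → (q1, zxx, Y$)
  ε-move, top Y: go to q0, push Y → (q0, zxx, Y$)
  read z, top Y: go to q0, push ε → (q0, xx, $)
  read x, top $: go to q1, push U$ → (q1, x, U$)
No transition applies at (q1, x, U$); input not fully consumed.

Reject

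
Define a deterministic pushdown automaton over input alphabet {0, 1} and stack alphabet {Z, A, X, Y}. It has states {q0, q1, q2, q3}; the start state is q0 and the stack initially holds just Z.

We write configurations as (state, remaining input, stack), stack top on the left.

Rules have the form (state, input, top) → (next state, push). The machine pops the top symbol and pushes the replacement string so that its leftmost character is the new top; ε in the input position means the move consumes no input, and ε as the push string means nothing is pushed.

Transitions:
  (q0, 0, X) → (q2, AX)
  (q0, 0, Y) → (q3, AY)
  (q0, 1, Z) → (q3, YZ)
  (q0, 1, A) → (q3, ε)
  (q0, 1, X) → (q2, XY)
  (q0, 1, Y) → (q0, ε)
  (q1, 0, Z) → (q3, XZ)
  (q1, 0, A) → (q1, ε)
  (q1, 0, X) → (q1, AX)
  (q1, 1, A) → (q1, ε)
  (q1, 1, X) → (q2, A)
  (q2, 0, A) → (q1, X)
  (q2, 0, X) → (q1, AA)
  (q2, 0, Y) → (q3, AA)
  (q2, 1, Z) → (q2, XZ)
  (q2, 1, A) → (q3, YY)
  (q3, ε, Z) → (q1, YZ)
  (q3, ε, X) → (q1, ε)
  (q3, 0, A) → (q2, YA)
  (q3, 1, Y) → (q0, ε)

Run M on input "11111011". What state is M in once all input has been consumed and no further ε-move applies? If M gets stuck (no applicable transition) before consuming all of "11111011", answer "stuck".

stuck

(q0, 11111011, Z)
  read 1, top Z: go to q3, push YZ → (q3, 1111011, YZ)
  read 1, top Y: go to q0, push ε → (q0, 111011, Z)
  read 1, top Z: go to q3, push YZ → (q3, 11011, YZ)
  read 1, top Y: go to q0, push ε → (q0, 1011, Z)
  read 1, top Z: go to q3, push YZ → (q3, 011, YZ)
No transition for (q3, 0, top Y); M blocks with input 011 remaining.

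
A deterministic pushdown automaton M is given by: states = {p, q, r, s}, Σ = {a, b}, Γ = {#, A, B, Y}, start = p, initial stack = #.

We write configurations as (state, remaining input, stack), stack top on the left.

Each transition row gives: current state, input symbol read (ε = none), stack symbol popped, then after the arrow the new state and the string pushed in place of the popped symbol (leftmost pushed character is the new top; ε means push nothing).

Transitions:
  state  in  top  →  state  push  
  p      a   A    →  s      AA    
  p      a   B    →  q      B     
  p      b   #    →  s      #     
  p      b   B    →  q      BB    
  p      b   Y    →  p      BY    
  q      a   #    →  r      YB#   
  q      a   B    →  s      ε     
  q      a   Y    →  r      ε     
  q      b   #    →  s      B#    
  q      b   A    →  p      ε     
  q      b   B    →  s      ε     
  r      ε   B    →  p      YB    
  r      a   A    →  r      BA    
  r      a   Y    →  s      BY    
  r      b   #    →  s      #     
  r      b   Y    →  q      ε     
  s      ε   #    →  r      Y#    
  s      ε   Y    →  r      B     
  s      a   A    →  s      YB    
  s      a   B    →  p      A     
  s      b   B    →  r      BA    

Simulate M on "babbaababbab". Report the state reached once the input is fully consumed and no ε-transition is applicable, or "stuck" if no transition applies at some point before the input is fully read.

p

(p, babbaababbab, #)
  read b, top #: go to s, push # → (s, abbaababbab, #)
  ε-move, top #: go to r, push Y# → (r, abbaababbab, Y#)
  read a, top Y: go to s, push BY → (s, bbaababbab, BY#)
  read b, top B: go to r, push BA → (r, baababbab, BAY#)
  ε-move, top B: go to p, push YB → (p, baababbab, YBAY#)
  read b, top Y: go to p, push BY → (p, aababbab, BYBAY#)
  read a, top B: go to q, push B → (q, ababbab, BYBAY#)
  read a, top B: go to s, push ε → (s, babbab, YBAY#)
  ε-move, top Y: go to r, push B → (r, babbab, BBAY#)
  ε-move, top B: go to p, push YB → (p, babbab, YBBAY#)
  read b, top Y: go to p, push BY → (p, abbab, BYBBAY#)
  read a, top B: go to q, push B → (q, bbab, BYBBAY#)
  read b, top B: go to s, push ε → (s, bab, YBBAY#)
  ε-move, top Y: go to r, push B → (r, bab, BBBAY#)
  ε-move, top B: go to p, push YB → (p, bab, YBBBAY#)
  read b, top Y: go to p, push BY → (p, ab, BYBBBAY#)
  read a, top B: go to q, push B → (q, b, BYBBBAY#)
  read b, top B: go to s, push ε → (s, ε, YBBBAY#)
  ε-move, top Y: go to r, push B → (r, ε, BBBBAY#)
  ε-move, top B: go to p, push YB → (p, ε, YBBBBAY#)
All input consumed; M is in state p.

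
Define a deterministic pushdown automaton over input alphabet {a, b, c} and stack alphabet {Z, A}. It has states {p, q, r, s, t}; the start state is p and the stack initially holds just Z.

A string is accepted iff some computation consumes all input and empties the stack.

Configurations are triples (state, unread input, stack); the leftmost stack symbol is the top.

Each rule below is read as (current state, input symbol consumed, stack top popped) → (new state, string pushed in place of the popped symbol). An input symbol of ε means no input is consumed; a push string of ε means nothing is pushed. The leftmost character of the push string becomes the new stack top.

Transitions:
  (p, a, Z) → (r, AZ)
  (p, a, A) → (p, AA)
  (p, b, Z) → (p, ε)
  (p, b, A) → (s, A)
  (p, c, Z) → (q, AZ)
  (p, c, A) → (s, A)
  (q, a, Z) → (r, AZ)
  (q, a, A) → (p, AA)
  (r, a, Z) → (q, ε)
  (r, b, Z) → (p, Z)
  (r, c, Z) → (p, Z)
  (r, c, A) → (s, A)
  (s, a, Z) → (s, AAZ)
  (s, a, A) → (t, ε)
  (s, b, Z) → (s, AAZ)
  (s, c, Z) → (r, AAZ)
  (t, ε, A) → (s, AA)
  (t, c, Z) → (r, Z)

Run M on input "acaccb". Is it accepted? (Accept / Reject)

Accept

(p, acaccb, Z)
  read a, top Z: go to r, push AZ → (r, caccb, AZ)
  read c, top A: go to s, push A → (s, accb, AZ)
  read a, top A: go to t, push ε → (t, ccb, Z)
  read c, top Z: go to r, push Z → (r, cb, Z)
  read c, top Z: go to p, push Z → (p, b, Z)
  read b, top Z: go to p, push ε → (p, ε, ε)
All input consumed and the stack is empty.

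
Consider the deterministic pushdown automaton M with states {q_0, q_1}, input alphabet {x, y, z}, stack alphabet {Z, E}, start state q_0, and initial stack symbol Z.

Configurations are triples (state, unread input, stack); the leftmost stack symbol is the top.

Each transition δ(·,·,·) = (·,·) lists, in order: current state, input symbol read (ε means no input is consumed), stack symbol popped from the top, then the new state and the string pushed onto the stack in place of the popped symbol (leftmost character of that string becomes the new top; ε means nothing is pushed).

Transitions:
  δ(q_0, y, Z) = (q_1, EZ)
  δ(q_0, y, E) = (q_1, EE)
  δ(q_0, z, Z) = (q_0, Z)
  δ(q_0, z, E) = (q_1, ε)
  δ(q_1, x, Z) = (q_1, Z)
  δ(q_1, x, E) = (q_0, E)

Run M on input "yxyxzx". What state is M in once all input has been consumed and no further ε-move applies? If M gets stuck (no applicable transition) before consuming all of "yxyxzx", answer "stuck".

(q_0, yxyxzx, Z)
  read y, top Z: go to q_1, push EZ → (q_1, xyxzx, EZ)
  read x, top E: go to q_0, push E → (q_0, yxzx, EZ)
  read y, top E: go to q_1, push EE → (q_1, xzx, EEZ)
  read x, top E: go to q_0, push E → (q_0, zx, EEZ)
  read z, top E: go to q_1, push ε → (q_1, x, EZ)
  read x, top E: go to q_0, push E → (q_0, ε, EZ)
All input consumed; M is in state q_0.

q_0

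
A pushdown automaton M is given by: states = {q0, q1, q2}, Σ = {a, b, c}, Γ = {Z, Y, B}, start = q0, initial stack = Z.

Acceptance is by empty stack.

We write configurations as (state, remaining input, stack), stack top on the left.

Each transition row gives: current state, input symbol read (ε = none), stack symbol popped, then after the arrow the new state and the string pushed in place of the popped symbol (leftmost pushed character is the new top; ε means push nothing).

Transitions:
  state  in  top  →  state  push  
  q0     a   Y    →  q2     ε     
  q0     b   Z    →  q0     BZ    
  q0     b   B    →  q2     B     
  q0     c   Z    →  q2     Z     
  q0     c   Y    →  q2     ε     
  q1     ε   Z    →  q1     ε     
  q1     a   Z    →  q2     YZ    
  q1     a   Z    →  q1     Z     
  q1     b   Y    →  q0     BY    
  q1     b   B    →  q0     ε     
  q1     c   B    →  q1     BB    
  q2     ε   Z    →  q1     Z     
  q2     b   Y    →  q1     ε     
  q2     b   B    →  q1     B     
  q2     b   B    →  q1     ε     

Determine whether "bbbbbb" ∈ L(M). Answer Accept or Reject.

Reject

No computation consumes all input and empties the stack.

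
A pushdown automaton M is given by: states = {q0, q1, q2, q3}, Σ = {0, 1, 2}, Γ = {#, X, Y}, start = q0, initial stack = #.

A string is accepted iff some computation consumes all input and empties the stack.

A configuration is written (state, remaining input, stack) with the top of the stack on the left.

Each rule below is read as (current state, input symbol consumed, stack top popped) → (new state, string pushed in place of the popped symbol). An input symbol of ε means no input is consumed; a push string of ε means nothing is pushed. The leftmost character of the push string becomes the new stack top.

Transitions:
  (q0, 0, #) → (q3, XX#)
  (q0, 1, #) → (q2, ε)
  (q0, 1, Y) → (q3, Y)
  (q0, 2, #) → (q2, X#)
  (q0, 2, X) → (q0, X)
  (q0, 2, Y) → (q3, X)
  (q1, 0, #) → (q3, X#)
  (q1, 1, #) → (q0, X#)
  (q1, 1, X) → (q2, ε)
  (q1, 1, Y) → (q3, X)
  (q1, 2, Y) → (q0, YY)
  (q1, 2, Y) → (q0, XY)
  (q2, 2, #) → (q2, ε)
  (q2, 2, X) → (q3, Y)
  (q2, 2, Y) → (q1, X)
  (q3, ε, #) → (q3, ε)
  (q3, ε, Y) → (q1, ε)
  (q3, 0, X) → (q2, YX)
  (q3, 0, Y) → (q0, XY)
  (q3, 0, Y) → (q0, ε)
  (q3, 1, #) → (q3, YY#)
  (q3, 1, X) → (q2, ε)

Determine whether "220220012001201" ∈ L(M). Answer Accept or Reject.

One accepting computation: (q0, 220220012001201, #) ⊢ (q2, 20220012001201, X#) ⊢ (q3, 0220012001201, Y#) ⊢ (q0, 220012001201, #) ⊢ (q2, 20012001201, X#) ⊢ (q3, 0012001201, Y#) ⊢ (q0, 012001201, #) ⊢ (q3, 12001201, XX#) ⊢ (q2, 2001201, X#) ⊢ (q3, 001201, Y#) ⊢ (q0, 01201, #) ⊢ (q3, 1201, XX#) ⊢ (q2, 201, X#) ⊢ (q3, 01, Y#) ⊢ (q0, 1, #) ⊢ (q2, ε, ε)
All input consumed and the stack is empty.

Accept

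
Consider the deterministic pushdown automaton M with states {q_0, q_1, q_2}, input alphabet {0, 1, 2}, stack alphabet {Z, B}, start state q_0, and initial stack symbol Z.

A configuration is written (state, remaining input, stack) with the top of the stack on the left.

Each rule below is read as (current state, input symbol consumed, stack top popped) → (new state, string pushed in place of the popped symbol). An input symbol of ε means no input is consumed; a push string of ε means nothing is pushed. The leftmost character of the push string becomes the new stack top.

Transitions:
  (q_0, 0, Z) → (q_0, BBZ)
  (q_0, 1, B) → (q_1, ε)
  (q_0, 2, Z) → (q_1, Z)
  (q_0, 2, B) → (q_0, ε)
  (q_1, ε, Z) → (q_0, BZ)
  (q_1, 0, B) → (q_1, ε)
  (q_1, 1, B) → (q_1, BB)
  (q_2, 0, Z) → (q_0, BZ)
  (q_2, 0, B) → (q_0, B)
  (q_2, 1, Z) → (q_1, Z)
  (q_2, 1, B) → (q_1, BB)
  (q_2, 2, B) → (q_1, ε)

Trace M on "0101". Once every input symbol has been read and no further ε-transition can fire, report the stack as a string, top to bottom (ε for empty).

BZ

(q_0, 0101, Z) ⊢ (q_0, 101, BBZ) ⊢ (q_1, 01, BZ) ⊢ (q_1, 1, Z) ⊢ (q_0, 1, BZ) ⊢ (q_1, ε, Z) ⊢ (q_0, ε, BZ)
All input consumed in state q_0 with stack BZ.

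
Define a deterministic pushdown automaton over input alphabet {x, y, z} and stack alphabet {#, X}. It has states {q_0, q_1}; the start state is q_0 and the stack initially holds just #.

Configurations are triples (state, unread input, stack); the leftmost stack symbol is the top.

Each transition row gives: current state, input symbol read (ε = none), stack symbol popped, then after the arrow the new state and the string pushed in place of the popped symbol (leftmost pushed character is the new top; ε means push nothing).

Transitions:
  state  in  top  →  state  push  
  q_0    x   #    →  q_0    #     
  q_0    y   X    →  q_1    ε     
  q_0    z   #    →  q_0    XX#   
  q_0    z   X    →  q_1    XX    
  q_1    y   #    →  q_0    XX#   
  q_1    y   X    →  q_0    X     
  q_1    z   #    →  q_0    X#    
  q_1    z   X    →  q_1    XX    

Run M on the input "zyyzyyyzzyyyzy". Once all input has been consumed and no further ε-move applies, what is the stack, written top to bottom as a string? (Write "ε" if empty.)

(q_0, zyyzyyyzzyyyzy, #)
  read z, top #: go to q_0, push XX# → (q_0, yyzyyyzzyyyzy, XX#)
  read y, top X: go to q_1, push ε → (q_1, yzyyyzzyyyzy, X#)
  read y, top X: go to q_0, push X → (q_0, zyyyzzyyyzy, X#)
  read z, top X: go to q_1, push XX → (q_1, yyyzzyyyzy, XX#)
  read y, top X: go to q_0, push X → (q_0, yyzzyyyzy, XX#)
  read y, top X: go to q_1, push ε → (q_1, yzzyyyzy, X#)
  read y, top X: go to q_0, push X → (q_0, zzyyyzy, X#)
  read z, top X: go to q_1, push XX → (q_1, zyyyzy, XX#)
  read z, top X: go to q_1, push XX → (q_1, yyyzy, XXX#)
  read y, top X: go to q_0, push X → (q_0, yyzy, XXX#)
  read y, top X: go to q_1, push ε → (q_1, yzy, XX#)
  read y, top X: go to q_0, push X → (q_0, zy, XX#)
  read z, top X: go to q_1, push XX → (q_1, y, XXX#)
  read y, top X: go to q_0, push X → (q_0, ε, XXX#)
All input consumed in state q_0 with stack XXX#.

XXX#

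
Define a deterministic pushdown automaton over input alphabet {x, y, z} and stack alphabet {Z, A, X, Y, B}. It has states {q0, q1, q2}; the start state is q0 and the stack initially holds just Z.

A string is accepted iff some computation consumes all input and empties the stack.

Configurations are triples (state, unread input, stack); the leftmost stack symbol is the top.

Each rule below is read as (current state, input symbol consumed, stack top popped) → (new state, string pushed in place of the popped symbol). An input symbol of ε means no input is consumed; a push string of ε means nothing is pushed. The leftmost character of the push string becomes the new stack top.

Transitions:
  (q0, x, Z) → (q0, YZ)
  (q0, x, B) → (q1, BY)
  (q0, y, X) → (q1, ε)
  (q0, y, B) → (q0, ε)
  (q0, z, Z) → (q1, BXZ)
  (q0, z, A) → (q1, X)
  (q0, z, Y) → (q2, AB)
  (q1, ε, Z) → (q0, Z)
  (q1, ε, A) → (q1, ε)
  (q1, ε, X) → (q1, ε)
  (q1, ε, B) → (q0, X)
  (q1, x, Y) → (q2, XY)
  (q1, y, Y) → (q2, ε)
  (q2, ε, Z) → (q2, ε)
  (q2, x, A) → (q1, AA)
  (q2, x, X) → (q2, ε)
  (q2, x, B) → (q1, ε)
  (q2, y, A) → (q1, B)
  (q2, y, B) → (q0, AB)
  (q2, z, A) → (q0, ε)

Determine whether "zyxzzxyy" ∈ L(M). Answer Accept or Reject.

(q0, zyxzzxyy, Z) ⊢ (q1, yxzzxyy, BXZ) ⊢ (q0, yxzzxyy, XXZ) ⊢ (q1, xzzxyy, XZ) ⊢ (q1, xzzxyy, Z) ⊢ (q0, xzzxyy, Z) ⊢ (q0, zzxyy, YZ) ⊢ (q2, zxyy, ABZ) ⊢ (q0, xyy, BZ) ⊢ (q1, yy, BYZ) ⊢ (q0, yy, XYZ) ⊢ (q1, y, YZ) ⊢ (q2, ε, Z) ⊢ (q2, ε, ε)
All input consumed and the stack is empty.

Accept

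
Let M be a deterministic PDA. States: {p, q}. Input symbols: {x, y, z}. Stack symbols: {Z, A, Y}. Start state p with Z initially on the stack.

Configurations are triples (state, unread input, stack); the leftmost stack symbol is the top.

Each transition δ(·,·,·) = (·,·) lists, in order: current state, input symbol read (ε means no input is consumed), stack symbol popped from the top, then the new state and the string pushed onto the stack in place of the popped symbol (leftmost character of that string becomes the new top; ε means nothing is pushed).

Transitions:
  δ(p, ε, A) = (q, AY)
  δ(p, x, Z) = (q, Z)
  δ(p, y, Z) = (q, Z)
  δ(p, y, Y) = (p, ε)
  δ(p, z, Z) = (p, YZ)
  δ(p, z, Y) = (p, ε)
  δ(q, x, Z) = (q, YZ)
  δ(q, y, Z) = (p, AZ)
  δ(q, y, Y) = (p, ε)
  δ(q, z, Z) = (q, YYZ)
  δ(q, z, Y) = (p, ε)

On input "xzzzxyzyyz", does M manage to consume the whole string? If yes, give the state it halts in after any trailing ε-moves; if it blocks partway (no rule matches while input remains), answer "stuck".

(p, xzzzxyzyyz, Z)
  read x, top Z: go to q, push Z → (q, zzzxyzyyz, Z)
  read z, top Z: go to q, push YYZ → (q, zzxyzyyz, YYZ)
  read z, top Y: go to p, push ε → (p, zxyzyyz, YZ)
  read z, top Y: go to p, push ε → (p, xyzyyz, Z)
  read x, top Z: go to q, push Z → (q, yzyyz, Z)
  read y, top Z: go to p, push AZ → (p, zyyz, AZ)
  ε-move, top A: go to q, push AY → (q, zyyz, AYZ)
No transition for (q, z, top A); M blocks with input zyyz remaining.

stuck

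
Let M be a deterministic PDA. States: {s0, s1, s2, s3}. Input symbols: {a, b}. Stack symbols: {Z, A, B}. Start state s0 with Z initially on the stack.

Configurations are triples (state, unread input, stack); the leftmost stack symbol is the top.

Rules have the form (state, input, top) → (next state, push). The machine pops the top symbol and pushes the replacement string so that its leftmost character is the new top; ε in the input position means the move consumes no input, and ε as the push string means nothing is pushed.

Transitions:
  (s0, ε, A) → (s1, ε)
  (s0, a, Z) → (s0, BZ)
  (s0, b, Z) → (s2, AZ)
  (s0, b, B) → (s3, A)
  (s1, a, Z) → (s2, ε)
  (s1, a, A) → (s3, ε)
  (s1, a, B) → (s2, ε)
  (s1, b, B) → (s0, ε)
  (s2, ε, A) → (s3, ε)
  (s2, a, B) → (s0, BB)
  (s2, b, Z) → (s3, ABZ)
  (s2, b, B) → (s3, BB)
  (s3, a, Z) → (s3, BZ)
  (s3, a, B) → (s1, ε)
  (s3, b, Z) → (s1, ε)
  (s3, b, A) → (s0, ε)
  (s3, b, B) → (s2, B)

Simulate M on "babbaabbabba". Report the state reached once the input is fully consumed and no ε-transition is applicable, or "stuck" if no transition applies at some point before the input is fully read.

stuck

(s0, babbaabbabba, Z)
  read b, top Z: go to s2, push AZ → (s2, abbaabbabba, AZ)
  ε-move, top A: go to s3, push ε → (s3, abbaabbabba, Z)
  read a, top Z: go to s3, push BZ → (s3, bbaabbabba, BZ)
  read b, top B: go to s2, push B → (s2, baabbabba, BZ)
  read b, top B: go to s3, push BB → (s3, aabbabba, BBZ)
  read a, top B: go to s1, push ε → (s1, abbabba, BZ)
  read a, top B: go to s2, push ε → (s2, bbabba, Z)
  read b, top Z: go to s3, push ABZ → (s3, babba, ABZ)
  read b, top A: go to s0, push ε → (s0, abba, BZ)
No transition for (s0, a, top B); M blocks with input abba remaining.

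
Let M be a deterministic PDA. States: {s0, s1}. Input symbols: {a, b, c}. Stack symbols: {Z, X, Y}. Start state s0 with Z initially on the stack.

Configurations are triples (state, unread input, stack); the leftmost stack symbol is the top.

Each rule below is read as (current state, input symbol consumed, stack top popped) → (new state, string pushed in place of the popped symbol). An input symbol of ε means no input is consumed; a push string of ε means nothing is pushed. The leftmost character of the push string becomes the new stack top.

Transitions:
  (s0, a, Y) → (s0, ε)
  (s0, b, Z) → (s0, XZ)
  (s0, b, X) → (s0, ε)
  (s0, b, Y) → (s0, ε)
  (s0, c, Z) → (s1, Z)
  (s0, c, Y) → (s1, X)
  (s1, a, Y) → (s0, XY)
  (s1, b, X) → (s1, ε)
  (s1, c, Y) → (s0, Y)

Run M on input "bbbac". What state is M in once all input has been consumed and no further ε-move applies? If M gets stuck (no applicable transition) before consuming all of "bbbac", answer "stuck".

stuck

(s0, bbbac, Z)
  read b, top Z: go to s0, push XZ → (s0, bbac, XZ)
  read b, top X: go to s0, push ε → (s0, bac, Z)
  read b, top Z: go to s0, push XZ → (s0, ac, XZ)
No transition for (s0, a, top X); M blocks with input ac remaining.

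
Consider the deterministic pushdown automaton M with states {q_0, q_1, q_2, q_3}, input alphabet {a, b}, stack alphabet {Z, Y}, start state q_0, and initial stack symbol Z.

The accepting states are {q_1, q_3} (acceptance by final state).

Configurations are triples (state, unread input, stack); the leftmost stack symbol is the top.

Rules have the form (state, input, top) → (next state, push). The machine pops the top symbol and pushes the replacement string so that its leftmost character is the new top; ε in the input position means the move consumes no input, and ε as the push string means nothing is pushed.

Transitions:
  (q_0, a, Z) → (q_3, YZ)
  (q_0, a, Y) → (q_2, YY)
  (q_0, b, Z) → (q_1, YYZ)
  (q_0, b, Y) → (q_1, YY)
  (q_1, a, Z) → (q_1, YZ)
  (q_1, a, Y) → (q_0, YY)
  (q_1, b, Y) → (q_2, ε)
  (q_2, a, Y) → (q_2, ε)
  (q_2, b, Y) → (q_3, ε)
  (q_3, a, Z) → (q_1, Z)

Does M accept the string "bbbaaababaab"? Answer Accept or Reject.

Accept

(q_0, bbbaaababaab, Z) ⊢ (q_1, bbaaababaab, YYZ) ⊢ (q_2, baaababaab, YZ) ⊢ (q_3, aaababaab, Z) ⊢ (q_1, aababaab, Z) ⊢ (q_1, ababaab, YZ) ⊢ (q_0, babaab, YYZ) ⊢ (q_1, abaab, YYYZ) ⊢ (q_0, baab, YYYYZ) ⊢ (q_1, aab, YYYYYZ) ⊢ (q_0, ab, YYYYYYZ) ⊢ (q_2, b, YYYYYYYZ) ⊢ (q_3, ε, YYYYYYZ)
All input consumed; state q_3 ∈ F.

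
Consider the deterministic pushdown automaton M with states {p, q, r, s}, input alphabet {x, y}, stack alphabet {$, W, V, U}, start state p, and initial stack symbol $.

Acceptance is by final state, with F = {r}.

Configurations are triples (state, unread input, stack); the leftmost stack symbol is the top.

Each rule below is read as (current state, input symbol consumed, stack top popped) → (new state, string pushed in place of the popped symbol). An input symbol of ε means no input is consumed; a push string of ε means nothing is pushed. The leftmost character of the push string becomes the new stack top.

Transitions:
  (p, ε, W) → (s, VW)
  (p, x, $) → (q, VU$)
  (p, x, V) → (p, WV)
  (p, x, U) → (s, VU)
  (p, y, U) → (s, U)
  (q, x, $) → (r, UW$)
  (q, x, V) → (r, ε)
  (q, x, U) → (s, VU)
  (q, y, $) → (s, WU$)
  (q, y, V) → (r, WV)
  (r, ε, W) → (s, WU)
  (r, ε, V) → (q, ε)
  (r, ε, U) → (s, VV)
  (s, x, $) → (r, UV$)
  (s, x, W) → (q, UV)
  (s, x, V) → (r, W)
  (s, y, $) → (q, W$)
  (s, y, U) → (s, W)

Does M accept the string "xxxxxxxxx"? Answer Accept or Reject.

(p, xxxxxxxxx, $)
  read x, top $: go to q, push VU$ → (q, xxxxxxxx, VU$)
  read x, top V: go to r, push ε → (r, xxxxxxx, U$)
  ε-move, top U: go to s, push VV → (s, xxxxxxx, VV$)
  read x, top V: go to r, push W → (r, xxxxxx, WV$)
  ε-move, top W: go to s, push WU → (s, xxxxxx, WUV$)
  read x, top W: go to q, push UV → (q, xxxxx, UVUV$)
  read x, top U: go to s, push VU → (s, xxxx, VUVUV$)
  read x, top V: go to r, push W → (r, xxx, WUVUV$)
  ε-move, top W: go to s, push WU → (s, xxx, WUUVUV$)
  read x, top W: go to q, push UV → (q, xx, UVUUVUV$)
  read x, top U: go to s, push VU → (s, x, VUVUUVUV$)
  read x, top V: go to r, push W → (r, ε, WUVUUVUV$)
All input consumed; state r ∈ F.

Accept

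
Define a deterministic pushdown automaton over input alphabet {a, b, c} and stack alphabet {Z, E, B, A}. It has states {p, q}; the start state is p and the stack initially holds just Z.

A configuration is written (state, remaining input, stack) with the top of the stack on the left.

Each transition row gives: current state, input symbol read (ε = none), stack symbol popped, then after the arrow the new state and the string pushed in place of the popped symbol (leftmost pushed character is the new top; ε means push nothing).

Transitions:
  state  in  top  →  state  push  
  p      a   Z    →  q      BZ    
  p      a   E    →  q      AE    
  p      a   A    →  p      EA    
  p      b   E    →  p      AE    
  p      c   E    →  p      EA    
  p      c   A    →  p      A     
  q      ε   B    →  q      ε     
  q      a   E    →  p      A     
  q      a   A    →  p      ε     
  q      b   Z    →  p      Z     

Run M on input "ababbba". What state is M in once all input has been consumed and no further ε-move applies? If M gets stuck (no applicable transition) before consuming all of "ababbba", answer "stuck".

(p, ababbba, Z)
  read a, top Z: go to q, push BZ → (q, babbba, BZ)
  ε-move, top B: go to q, push ε → (q, babbba, Z)
  read b, top Z: go to p, push Z → (p, abbba, Z)
  read a, top Z: go to q, push BZ → (q, bbba, BZ)
  ε-move, top B: go to q, push ε → (q, bbba, Z)
  read b, top Z: go to p, push Z → (p, bba, Z)
No transition for (p, b, top Z); M blocks with input bba remaining.

stuck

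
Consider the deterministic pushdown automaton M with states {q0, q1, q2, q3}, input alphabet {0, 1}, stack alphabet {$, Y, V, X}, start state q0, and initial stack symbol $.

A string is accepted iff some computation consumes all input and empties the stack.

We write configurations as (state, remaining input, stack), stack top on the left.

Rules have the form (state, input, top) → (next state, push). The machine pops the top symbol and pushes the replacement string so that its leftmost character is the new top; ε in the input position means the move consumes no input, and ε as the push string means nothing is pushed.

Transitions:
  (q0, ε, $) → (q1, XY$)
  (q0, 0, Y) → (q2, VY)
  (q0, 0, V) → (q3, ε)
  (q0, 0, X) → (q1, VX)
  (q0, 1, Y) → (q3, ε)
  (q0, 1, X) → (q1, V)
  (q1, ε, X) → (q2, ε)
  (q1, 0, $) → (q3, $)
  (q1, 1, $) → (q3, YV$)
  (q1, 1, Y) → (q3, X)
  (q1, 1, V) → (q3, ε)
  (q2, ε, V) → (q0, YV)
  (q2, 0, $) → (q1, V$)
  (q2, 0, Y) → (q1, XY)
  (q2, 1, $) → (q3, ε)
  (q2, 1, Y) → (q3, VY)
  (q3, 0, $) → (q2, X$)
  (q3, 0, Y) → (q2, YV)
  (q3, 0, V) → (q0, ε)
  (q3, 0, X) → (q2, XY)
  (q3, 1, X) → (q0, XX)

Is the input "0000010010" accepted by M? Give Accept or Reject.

(q0, 0000010010, $)
  ε-move, top $: go to q1, push XY$ → (q1, 0000010010, XY$)
  ε-move, top X: go to q2, push ε → (q2, 0000010010, Y$)
  read 0, top Y: go to q1, push XY → (q1, 000010010, XY$)
  ε-move, top X: go to q2, push ε → (q2, 000010010, Y$)
  read 0, top Y: go to q1, push XY → (q1, 00010010, XY$)
  ε-move, top X: go to q2, push ε → (q2, 00010010, Y$)
  read 0, top Y: go to q1, push XY → (q1, 0010010, XY$)
  ε-move, top X: go to q2, push ε → (q2, 0010010, Y$)
  read 0, top Y: go to q1, push XY → (q1, 010010, XY$)
  ε-move, top X: go to q2, push ε → (q2, 010010, Y$)
  read 0, top Y: go to q1, push XY → (q1, 10010, XY$)
  ε-move, top X: go to q2, push ε → (q2, 10010, Y$)
  read 1, top Y: go to q3, push VY → (q3, 0010, VY$)
  read 0, top V: go to q0, push ε → (q0, 010, Y$)
  read 0, top Y: go to q2, push VY → (q2, 10, VY$)
  ε-move, top V: go to q0, push YV → (q0, 10, YVY$)
  read 1, top Y: go to q3, push ε → (q3, 0, VY$)
  read 0, top V: go to q0, push ε → (q0, ε, Y$)
All input consumed; stack is Y$, not empty, and no further ε-move applies.

Reject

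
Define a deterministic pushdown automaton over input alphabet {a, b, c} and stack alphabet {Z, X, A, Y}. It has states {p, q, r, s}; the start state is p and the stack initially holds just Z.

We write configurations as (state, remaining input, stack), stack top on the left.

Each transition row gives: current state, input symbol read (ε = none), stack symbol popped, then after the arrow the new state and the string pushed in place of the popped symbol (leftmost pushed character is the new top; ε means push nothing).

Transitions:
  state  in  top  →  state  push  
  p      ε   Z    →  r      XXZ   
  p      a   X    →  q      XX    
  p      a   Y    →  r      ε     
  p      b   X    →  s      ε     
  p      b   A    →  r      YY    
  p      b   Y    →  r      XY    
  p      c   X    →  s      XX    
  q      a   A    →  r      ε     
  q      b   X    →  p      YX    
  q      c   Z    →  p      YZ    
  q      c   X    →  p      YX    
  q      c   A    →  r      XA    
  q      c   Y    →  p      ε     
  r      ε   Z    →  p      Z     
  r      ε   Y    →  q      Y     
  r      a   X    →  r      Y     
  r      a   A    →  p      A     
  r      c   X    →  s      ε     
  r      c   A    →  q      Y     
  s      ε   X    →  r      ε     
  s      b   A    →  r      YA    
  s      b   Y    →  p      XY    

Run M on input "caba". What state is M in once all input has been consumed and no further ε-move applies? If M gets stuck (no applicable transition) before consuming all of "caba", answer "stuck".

(p, caba, Z) ⊢ (r, caba, XXZ) ⊢ (s, aba, XZ) ⊢ (r, aba, Z) ⊢ (p, aba, Z) ⊢ (r, aba, XXZ) ⊢ (r, ba, YXZ) ⊢ (q, ba, YXZ)
No transition for (q, b, top Y); M blocks with input ba remaining.

stuck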